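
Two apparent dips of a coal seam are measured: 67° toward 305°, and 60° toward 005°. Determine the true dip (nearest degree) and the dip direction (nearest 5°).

The two traces are lines in the plane: v₁ = (sin 305°·cos 67°, cos 305°·cos 67°, −sin 67°), v₂ = (sin 5°·cos 60°, cos 5°·cos 60°, −sin 60°).
The plane normal is n = v₁ × v₂ ∝ (-0.264, 0.317, 0.169).
tan δ = √(n_x²+n_y²)/n_z = 0.413/0.169, so δ = 67.7°.
Dip direction = azimuth of (n_x, n_y) = atan2(-0.264, 0.317) = 320°.

true dip 68°, dip direction 320°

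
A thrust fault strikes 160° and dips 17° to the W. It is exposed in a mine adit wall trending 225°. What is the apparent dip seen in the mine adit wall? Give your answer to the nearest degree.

The strike is 160° and the section trends 225°; the acute angle between them is β = 65°.
tan(apparent dip) = tan 17° · sin 65° = 0.2771
apparent dip = arctan 0.2771 = 15.49°

15°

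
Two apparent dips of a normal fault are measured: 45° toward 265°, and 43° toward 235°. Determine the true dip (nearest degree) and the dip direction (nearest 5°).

true dip 45°, dip direction 255°

Each apparent-dip line lies in the plane. As unit vectors (x east, y north, z up), v₁ plunges 45°→265° and v₂ plunges 43°→235°.
n = v₁ × v₂ = (-0.255, -0.057, 0.259) (taken with n_z > 0).
Dip δ = arctan(|n_h|/n_z) = arctan(0.261/0.259) = 45.3°.
Dip direction = azimuth of (n_x, n_y) = atan2(-0.255, -0.057) = 257°.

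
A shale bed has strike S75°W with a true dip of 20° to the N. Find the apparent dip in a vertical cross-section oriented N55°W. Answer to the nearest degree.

The section lies 50° from the strike.
tan(apparent dip) = tan 20° · sin 50° = 0.2788
apparent dip = arctan 0.2788 = 15.58°

16°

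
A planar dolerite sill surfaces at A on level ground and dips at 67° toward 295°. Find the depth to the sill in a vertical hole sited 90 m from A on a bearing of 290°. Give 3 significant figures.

The hole lies 5° from the dip direction, so the down-dip offset is 90 × cos 5° = 89.66 m.
Depth = down-dip offset × tan(dip) = 89.66 × tan 67° = 89.66 × 2.3559
Depth = 211.22 m

211 m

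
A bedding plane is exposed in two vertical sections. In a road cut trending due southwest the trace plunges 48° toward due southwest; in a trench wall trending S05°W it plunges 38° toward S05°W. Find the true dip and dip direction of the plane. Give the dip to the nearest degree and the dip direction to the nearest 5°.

Each apparent-dip line lies in the plane. As unit vectors (x east, y north, z up), v₁ plunges 48°→due southwest and v₂ plunges 38°→S05°W.
n = v₁ × v₂ = (-0.292, -0.240, 0.339) (taken with n_z > 0).
True dip = arccos(n_z / |n|) = arccos(0.6674) = 48.1°.
Dip direction = azimuth of (n_x, n_y) = atan2(-0.292, -0.240) = 231°.

true dip 48°, dip direction 230°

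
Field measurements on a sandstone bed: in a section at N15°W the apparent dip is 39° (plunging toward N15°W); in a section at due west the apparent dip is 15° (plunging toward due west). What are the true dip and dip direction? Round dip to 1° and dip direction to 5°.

true dip 39°, dip direction 340°

Represent each trace as a vector plunging at its apparent dip toward its trend (east-north-up frame): v₁ = (-0.201, 0.751, -0.629), v₂ = (-0.966, -0.000, -0.259).
n = v₁ × v₂ = (-0.194, 0.556, 0.725) (taken with n_z > 0).
True dip = arccos(n_z / |n|) = arccos(0.7763) = 39.1°.
Dip direction = azimuth of (n_x, n_y) = atan2(-0.194, 0.556) = 341°.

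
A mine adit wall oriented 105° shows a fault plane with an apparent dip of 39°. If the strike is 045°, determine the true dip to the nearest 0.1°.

43.1°

β = acute angle between strike 045° and section 105° = 60°.
tan δ = tan α / sin β = tan 39° / sin 60° = 0.8098 / 0.8660 = 0.9351
true dip = arctan 0.9351 = 43.08°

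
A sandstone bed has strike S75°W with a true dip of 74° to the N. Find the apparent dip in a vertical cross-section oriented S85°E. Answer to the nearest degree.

50°

Angle between strike (S75°W) and section (S85°E): β = 20°.
tan α = tan 74° × sin 20° = 3.4874 × 0.3420 = 1.1928
apparent dip = arctan 1.1928 = 50.02°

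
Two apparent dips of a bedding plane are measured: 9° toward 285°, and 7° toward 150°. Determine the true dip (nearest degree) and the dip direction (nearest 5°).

true dip 20°, dip direction 220°

Each apparent-dip line lies in the plane. As unit vectors (x east, y north, z up), v₁ plunges 9°→285° and v₂ plunges 7°→150°.
n = v₁ × v₂ = (-0.166, -0.194, 0.693) (taken with n_z > 0).
tan δ = √(n_x²+n_y²)/n_z = 0.255/0.693, so δ = 20.2°.
The horizontal component of n points toward azimuth atan2(n_x, n_y) = 221°, the dip direction.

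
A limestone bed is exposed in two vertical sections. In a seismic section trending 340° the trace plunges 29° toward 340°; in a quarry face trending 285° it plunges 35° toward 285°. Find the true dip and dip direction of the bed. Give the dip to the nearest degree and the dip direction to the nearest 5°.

true dip 36°, dip direction 300°

Represent each trace as a vector plunging at its apparent dip toward its trend (east-north-up frame): v₁ = (-0.299, 0.822, -0.485), v₂ = (-0.791, 0.212, -0.574).
Cross product v₁ × v₂ gives the pole to the plane: n ∝ (-0.369, 0.212, 0.587).
True dip = arccos(n_z / |n|) = arccos(0.8098) = 35.9°.
Dip direction = atan2(-0.369, 0.212) = 300° (azimuth of n's horizontal projection).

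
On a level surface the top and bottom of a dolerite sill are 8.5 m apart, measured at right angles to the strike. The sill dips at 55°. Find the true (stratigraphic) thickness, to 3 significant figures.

6.96 m

True thickness t = w · sin(dip) = 8.5 × sin 55°
t = 8.5 × 0.8192 = 6.963 m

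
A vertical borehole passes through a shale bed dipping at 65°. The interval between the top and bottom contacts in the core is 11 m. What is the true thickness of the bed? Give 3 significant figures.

4.65 m

True thickness t = h · cos(dip) = 11 × cos 65°
t = 11 × 0.4226 = 4.649 m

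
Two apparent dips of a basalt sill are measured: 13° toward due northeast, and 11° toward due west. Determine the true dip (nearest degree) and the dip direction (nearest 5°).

true dip 29°, dip direction 340°

The two traces are lines in the plane: v₁ = (sin 45°·cos 13°, cos 45°·cos 13°, −sin 13°), v₂ = (sin 270°·cos 11°, cos 270°·cos 11°, −sin 11°).
Cross product v₁ × v₂ gives the pole to the plane: n ∝ (-0.131, 0.352, 0.676).
tan δ = √(n_x²+n_y²)/n_z = 0.376/0.676, so δ = 29.1°.
The horizontal component of n points toward azimuth atan2(n_x, n_y) = 340°, the dip direction.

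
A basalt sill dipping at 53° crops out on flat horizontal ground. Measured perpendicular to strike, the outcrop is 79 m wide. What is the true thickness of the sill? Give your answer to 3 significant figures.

True thickness t = w · sin(dip) = 79 × sin 53°
t = 79 × 0.7986 = 63.092 m

63.1 m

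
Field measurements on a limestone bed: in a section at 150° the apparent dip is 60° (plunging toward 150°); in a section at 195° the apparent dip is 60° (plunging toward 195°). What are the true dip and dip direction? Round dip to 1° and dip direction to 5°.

true dip 62°, dip direction 170°

The two traces are lines in the plane: v₁ = (sin 150°·cos 60°, cos 150°·cos 60°, −sin 60°), v₂ = (sin 195°·cos 60°, cos 195°·cos 60°, −sin 60°).
The plane normal is n = v₁ × v₂ ∝ (0.043, -0.329, 0.177).
Dip δ = arctan(|n_h|/n_z) = arctan(0.331/0.177) = 61.9°.
Dip direction = azimuth of (n_x, n_y) = atan2(0.043, -0.329) = 172°.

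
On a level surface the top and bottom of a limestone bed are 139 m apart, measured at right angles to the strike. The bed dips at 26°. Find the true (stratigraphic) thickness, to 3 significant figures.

60.9 m

True thickness t = w · sin(dip) = 139 × sin 26°
t = 139 × 0.4384 = 60.934 m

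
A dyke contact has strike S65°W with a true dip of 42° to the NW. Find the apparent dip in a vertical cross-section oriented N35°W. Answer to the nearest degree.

Angle between strike (S65°W) and section (N35°W): β = 80°.
tan(apparent dip) = tan 42° · sin 80° = 0.8867
apparent dip = arctan 0.8867 = 41.56°

42°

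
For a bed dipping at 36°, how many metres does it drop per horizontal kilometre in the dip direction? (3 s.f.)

727 m

drop per km = 1000 × tan 36° = 1000 × 0.7265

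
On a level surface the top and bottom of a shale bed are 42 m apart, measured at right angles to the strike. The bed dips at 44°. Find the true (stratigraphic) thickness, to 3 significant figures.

True thickness t = w · sin(dip) = 42 × sin 44°
t = 42 × 0.6947 = 29.176 m

29.2 m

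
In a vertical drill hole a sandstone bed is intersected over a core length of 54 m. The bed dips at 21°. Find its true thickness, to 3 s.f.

True thickness t = h · cos(dip) = 54 × cos 21°
t = 54 × 0.9336 = 50.413 m

50.4 m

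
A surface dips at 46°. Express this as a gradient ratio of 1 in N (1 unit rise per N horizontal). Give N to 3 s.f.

1 : N means tan θ = 1/N, so N = 1/tan 46° = 1/1.0355

1 in 0.966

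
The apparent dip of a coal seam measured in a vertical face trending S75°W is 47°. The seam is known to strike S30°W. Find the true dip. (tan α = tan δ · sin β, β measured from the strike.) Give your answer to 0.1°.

β = acute angle between strike S30°W and section S75°W = 45°.
tan(true dip) = tan 47° / sin 45° = 1.5166
true dip = arctan 1.5166 = 56.60°

56.6°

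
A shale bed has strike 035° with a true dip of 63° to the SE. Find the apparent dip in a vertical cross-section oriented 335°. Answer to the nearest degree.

The section lies 60° from the strike.
tan α = tan 63° × sin 60° = 1.9626 × 0.8660 = 1.6997
α = arctan(1.6997) = 59.53°

60°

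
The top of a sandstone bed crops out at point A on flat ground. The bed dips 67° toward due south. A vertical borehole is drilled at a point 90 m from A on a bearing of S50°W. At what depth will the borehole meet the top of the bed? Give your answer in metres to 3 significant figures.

The hole lies 50° from the dip direction, so the down-dip offset is 90 × cos 50° = 57.85 m.
Depth = down-dip offset × tan(dip) = 57.85 × tan 67° = 57.85 × 2.3559
Depth = 136.29 m

136 m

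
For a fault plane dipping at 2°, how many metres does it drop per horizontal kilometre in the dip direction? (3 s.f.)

drop per km = 1000 × tan 2° = 1000 × 0.0349

34.9 m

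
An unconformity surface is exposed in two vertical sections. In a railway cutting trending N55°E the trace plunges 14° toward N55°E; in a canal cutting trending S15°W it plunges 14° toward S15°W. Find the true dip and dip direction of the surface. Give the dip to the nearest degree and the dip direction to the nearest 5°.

Each apparent-dip line lies in the plane. As unit vectors (x east, y north, z up), v₁ plunges 14°→N55°E and v₂ plunges 14°→S15°W.
Cross product v₁ × v₂ gives the pole to the plane: n ∝ (0.361, -0.253, 0.605).
tan δ = √(n_x²+n_y²)/n_z = 0.441/0.605, so δ = 36.1°.
The horizontal component of n points toward azimuth atan2(n_x, n_y) = 125°, the dip direction.

true dip 36°, dip direction 125°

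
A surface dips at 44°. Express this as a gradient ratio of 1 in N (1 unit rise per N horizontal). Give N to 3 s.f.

1 : N means tan θ = 1/N, so N = 1/tan 44° = 1/0.9657

1 in 1.04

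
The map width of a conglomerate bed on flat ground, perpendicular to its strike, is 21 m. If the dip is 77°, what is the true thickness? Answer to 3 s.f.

True thickness t = w · sin(dip) = 21 × sin 77°
t = 21 × 0.9744 = 20.462 m

20.5 m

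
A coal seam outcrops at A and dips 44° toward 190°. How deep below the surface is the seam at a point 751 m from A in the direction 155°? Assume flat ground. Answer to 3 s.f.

594 m

The hole lies 35° from the dip direction, so the down-dip offset is 751 × cos 35° = 615.18 m.
Depth = down-dip offset × tan(dip) = 615.18 × tan 44° = 615.18 × 0.9657
Depth = 594.08 m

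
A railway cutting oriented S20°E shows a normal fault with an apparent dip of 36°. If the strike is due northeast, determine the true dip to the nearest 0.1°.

38.7°

The section is 65° from the strike.
tan(true dip) = tan 36° / sin 65° = 0.8017
δ = arctan(0.8017) = 38.72°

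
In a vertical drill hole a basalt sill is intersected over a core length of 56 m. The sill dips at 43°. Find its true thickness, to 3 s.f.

41.0 m

True thickness t = h · cos(dip) = 56 × cos 43°
t = 56 × 0.7314 = 40.956 m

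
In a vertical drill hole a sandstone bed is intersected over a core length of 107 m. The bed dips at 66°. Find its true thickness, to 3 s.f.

43.5 m

True thickness t = h · cos(dip) = 107 × cos 66°
t = 107 × 0.4067 = 43.521 m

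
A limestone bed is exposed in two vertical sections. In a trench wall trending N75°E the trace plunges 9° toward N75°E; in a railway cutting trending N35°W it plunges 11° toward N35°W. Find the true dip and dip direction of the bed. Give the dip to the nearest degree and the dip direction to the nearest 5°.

Each apparent-dip line lies in the plane. As unit vectors (x east, y north, z up), v₁ plunges 9°→N75°E and v₂ plunges 11°→N35°W.
The plane normal is n = v₁ × v₂ ∝ (0.077, 0.270, 0.911).
tan δ = √(n_x²+n_y²)/n_z = 0.281/0.911, so δ = 17.1°.
Dip direction = azimuth of (n_x, n_y) = atan2(0.077, 0.270) = 16°.

true dip 17°, dip direction 015°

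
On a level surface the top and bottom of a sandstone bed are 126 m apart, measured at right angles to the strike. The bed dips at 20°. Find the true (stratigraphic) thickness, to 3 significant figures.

True thickness t = w · sin(dip) = 126 × sin 20°
t = 126 × 0.3420 = 43.095 m

43.1 m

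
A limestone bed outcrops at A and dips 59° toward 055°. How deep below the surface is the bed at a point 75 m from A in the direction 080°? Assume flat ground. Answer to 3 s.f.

The hole lies 25° from the dip direction, so the down-dip offset is 75 × cos 25° = 67.97 m.
Depth = down-dip offset × tan(dip) = 67.97 × tan 59° = 67.97 × 1.6643
Depth = 113.13 m

113 m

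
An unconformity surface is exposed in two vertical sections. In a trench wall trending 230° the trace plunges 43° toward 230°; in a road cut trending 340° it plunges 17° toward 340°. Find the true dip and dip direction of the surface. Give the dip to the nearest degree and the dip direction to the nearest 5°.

true dip 49°, dip direction 265°

The two traces are lines in the plane: v₁ = (sin 230°·cos 43°, cos 230°·cos 43°, −sin 43°), v₂ = (sin 340°·cos 17°, cos 340°·cos 17°, −sin 17°).
The plane normal is n = v₁ × v₂ ∝ (-0.750, -0.059, 0.657).
Dip δ = arctan(|n_h|/n_z) = arctan(0.753/0.657) = 48.9°.
Dip direction = atan2(-0.750, -0.059) = 265° (azimuth of n's horizontal projection).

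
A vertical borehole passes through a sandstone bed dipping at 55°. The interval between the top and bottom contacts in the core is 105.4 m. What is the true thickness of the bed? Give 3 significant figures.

True thickness t = h · cos(dip) = 105.4 × cos 55°
t = 105.4 × 0.5736 = 60.455 m

60.5 m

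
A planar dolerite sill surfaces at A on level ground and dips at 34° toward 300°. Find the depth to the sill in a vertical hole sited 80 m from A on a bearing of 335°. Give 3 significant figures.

44.2 m

The hole lies 35° from the dip direction, so the down-dip offset is 80 × cos 35° = 65.53 m.
Depth = down-dip offset × tan(dip) = 65.53 × tan 34° = 65.53 × 0.6745
Depth = 44.20 m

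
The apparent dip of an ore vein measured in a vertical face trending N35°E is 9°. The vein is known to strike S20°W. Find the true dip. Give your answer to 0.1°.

The section is 15° from the strike.
tan(true dip) = tan 9° / sin 15° = 0.6120
true dip = arctan 0.6120 = 31.46°

31.5°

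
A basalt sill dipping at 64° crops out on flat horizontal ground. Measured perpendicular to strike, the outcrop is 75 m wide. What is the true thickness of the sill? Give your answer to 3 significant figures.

True thickness t = w · sin(dip) = 75 × sin 64°
t = 75 × 0.8988 = 67.410 m

67.4 m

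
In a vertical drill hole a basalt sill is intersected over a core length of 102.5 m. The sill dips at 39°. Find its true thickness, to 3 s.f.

True thickness t = h · cos(dip) = 102.5 × cos 39°
t = 102.5 × 0.7771 = 79.657 m

79.7 m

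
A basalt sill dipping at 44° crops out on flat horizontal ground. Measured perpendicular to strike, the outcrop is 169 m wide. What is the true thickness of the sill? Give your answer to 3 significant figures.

True thickness t = w · sin(dip) = 169 × sin 44°
t = 169 × 0.6947 = 117.397 m

117 m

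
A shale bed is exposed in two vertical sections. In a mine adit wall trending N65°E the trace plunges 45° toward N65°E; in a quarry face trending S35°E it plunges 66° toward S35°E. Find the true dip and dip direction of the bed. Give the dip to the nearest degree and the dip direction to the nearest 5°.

true dip 67°, dip direction 130°

The two traces are lines in the plane: v₁ = (sin 65°·cos 45°, cos 65°·cos 45°, −sin 45°), v₂ = (sin 145°·cos 66°, cos 145°·cos 66°, −sin 66°).
n = v₁ × v₂ = (0.509, -0.420, 0.283) (taken with n_z > 0).
Dip δ = arctan(|n_h|/n_z) = arctan(0.660/0.283) = 66.8°.
Dip direction = azimuth of (n_x, n_y) = atan2(0.509, -0.420) = 130°.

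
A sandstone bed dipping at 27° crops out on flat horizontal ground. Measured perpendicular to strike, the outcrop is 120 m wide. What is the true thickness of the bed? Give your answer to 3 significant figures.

True thickness t = w · sin(dip) = 120 × sin 27°
t = 120 × 0.4540 = 54.479 m

54.5 m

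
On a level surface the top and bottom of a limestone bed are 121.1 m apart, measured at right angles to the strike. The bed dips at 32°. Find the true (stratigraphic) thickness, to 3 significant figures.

64.2 m

True thickness t = w · sin(dip) = 121.1 × sin 32°
t = 121.1 × 0.5299 = 64.173 m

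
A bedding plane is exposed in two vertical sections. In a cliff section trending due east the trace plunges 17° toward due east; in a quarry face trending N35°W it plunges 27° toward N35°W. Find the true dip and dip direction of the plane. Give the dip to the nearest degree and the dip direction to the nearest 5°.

true dip 42°, dip direction 020°

Each apparent-dip line lies in the plane. As unit vectors (x east, y north, z up), v₁ plunges 17°→due east and v₂ plunges 27°→N35°W.
Cross product v₁ × v₂ gives the pole to the plane: n ∝ (0.213, 0.584, 0.698).
tan δ = √(n_x²+n_y²)/n_z = 0.621/0.698, so δ = 41.7°.
Dip direction = atan2(0.213, 0.584) = 20° (azimuth of n's horizontal projection).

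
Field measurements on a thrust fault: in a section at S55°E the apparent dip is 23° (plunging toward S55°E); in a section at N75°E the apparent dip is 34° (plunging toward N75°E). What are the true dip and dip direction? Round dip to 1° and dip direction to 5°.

Represent each trace as a vector plunging at its apparent dip toward its trend (east-north-up frame): v₁ = (0.754, -0.528, -0.391), v₂ = (0.801, 0.215, -0.559).
The plane normal is n = v₁ × v₂ ∝ (0.379, 0.109, 0.585).
tan δ = √(n_x²+n_y²)/n_z = 0.394/0.585, so δ = 34.0°.
Dip direction = azimuth of (n_x, n_y) = atan2(0.379, 0.109) = 74°.

true dip 34°, dip direction 075°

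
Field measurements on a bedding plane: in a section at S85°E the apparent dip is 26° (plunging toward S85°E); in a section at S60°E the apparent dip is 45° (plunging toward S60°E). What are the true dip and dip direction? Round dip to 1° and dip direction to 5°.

Represent each trace as a vector plunging at its apparent dip toward its trend (east-north-up frame): v₁ = (0.895, -0.078, -0.438), v₂ = (0.612, -0.354, -0.707).
The plane normal is n = v₁ × v₂ ∝ (0.100, -0.365, 0.269).
True dip = arccos(n_z / |n|) = arccos(0.5792) = 54.6°.
Dip direction = atan2(0.100, -0.365) = 165° (azimuth of n's horizontal projection).

true dip 55°, dip direction 165°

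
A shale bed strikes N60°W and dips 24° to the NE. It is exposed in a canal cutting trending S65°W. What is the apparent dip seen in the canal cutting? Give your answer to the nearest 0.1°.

The section lies 55° from the strike.
tan(apparent dip) = tan 24° · sin 55° = 0.3647
apparent dip = arctan 0.3647 = 20.04°

20.0°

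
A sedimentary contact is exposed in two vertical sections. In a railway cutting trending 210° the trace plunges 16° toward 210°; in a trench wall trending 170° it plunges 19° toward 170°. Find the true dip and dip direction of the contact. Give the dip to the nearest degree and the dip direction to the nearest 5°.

true dip 19°, dip direction 175°

Represent each trace as a vector plunging at its apparent dip toward its trend (east-north-up frame): v₁ = (-0.481, -0.832, -0.276), v₂ = (0.164, -0.931, -0.326).
n = v₁ × v₂ = (0.014, -0.202, 0.584) (taken with n_z > 0).
True dip = arccos(n_z / |n|) = arccos(0.9450) = 19.1°.
Dip direction = azimuth of (n_x, n_y) = atan2(0.014, -0.202) = 176°.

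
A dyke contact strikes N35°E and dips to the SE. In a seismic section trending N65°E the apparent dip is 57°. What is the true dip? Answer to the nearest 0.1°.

72.0°

The section is 30° from the strike.
tan(true dip) = tan 57° / sin 30° = 3.0797
δ = arctan(3.0797) = 72.01°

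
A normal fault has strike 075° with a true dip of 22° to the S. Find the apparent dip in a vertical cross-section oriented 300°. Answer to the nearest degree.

Angle between strike (075°) and section (300°): β = 45°.
tan α = tan 22° × sin 45° = 0.4040 × 0.7071 = 0.2857
apparent dip = arctan 0.2857 = 15.94°

16°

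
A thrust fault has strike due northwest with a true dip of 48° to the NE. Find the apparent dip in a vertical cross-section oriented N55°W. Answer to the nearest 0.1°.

The section lies 10° from the strike.
tan(apparent dip) = tan 48° · sin 10° = 0.1929
apparent dip = arctan 0.1929 = 10.92°

10.9°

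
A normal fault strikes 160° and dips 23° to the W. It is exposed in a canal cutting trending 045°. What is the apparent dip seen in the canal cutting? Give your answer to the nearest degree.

Angle between strike (160°) and section (045°): β = 65°.
tan(apparent dip) = tan 23° · sin 65° = 0.3847
apparent dip = arctan 0.3847 = 21.04°

21°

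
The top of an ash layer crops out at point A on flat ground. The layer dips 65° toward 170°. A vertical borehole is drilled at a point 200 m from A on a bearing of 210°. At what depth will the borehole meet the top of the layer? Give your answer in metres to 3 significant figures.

The hole lies 40° from the dip direction, so the down-dip offset is 200 × cos 40° = 153.21 m.
Depth = down-dip offset × tan(dip) = 153.21 × tan 65° = 153.21 × 2.1445
Depth = 328.56 m

329 m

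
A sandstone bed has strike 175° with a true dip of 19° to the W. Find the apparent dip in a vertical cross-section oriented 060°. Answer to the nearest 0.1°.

Angle between strike (175°) and section (060°): β = 65°.
tan α = tan 19° × sin 65° = 0.3443 × 0.9063 = 0.3121
apparent dip = arctan 0.3121 = 17.33°

17.3°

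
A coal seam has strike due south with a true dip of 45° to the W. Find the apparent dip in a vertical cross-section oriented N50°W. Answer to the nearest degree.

Angle between strike (due south) and section (N50°W): β = 50°.
tan α = tan 45° × sin 50° = 1.0000 × 0.7660 = 0.7660
α = arctan(0.7660) = 37.45°

37°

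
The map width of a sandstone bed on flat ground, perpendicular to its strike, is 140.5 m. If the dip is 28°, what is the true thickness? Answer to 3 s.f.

66.0 m

True thickness t = w · sin(dip) = 140.5 × sin 28°
t = 140.5 × 0.4695 = 65.961 m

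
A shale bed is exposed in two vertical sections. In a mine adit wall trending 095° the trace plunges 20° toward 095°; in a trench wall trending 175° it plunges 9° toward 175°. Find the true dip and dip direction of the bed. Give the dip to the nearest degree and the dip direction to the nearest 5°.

true dip 21°, dip direction 110°

Each apparent-dip line lies in the plane. As unit vectors (x east, y north, z up), v₁ plunges 20°→095° and v₂ plunges 9°→175°.
n = v₁ × v₂ = (0.324, -0.117, 0.914) (taken with n_z > 0).
True dip = arccos(n_z / |n|) = arccos(0.9358) = 20.6°.
Dip direction = atan2(0.324, -0.117) = 110° (azimuth of n's horizontal projection).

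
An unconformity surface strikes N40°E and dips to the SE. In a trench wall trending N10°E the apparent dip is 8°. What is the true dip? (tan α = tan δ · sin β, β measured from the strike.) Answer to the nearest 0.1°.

15.7°

The section is 30° from the strike.
tan δ = tan α / sin β = tan 8° / sin 30° = 0.1405 / 0.5000 = 0.2811
δ = arctan(0.2811) = 15.70°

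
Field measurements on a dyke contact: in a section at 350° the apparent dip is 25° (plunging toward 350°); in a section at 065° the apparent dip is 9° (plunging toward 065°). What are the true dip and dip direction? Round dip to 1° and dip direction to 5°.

true dip 25°, dip direction 355°

The two traces are lines in the plane: v₁ = (sin 350°·cos 25°, cos 350°·cos 25°, −sin 25°), v₂ = (sin 65°·cos 9°, cos 65°·cos 9°, −sin 9°).
n = v₁ × v₂ = (-0.037, 0.403, 0.865) (taken with n_z > 0).
Dip δ = arctan(|n_h|/n_z) = arctan(0.405/0.865) = 25.1°.
The horizontal component of n points toward azimuth atan2(n_x, n_y) = 355°, the dip direction.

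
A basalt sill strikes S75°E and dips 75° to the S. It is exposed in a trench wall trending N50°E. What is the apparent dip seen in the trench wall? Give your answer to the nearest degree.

72°

The strike is S75°E and the section trends N50°E; the acute angle between them is β = 55°.
tan(apparent dip) = tan 75° · sin 55° = 3.0571
α = arctan(3.0571) = 71.89°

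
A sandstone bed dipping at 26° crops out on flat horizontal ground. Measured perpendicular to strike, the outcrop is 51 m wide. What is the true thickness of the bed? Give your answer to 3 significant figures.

22.4 m

True thickness t = w · sin(dip) = 51 × sin 26°
t = 51 × 0.4384 = 22.357 m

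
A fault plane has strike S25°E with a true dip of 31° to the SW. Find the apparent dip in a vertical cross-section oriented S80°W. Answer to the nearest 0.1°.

Angle between strike (S25°E) and section (S80°W): β = 75°.
tan(apparent dip) = tan 31° · sin 75° = 0.5804
apparent dip = arctan 0.5804 = 30.13°

30.1°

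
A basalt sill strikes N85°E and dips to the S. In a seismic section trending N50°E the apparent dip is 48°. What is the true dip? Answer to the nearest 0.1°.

The section is 35° from the strike.
tan(true dip) = tan 48° / sin 35° = 1.9363
δ = arctan(1.9363) = 62.69°

62.7°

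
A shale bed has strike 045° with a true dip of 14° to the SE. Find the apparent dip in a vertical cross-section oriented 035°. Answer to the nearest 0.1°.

Angle between strike (045°) and section (035°): β = 10°.
tan(apparent dip) = tan 14° · sin 10° = 0.0433
α = arctan(0.0433) = 2.48°

2.5°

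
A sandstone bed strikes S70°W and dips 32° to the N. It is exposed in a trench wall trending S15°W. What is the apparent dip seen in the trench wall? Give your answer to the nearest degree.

The section lies 55° from the strike.
tan(apparent dip) = tan 32° · sin 55° = 0.5119
apparent dip = arctan 0.5119 = 27.11°

27°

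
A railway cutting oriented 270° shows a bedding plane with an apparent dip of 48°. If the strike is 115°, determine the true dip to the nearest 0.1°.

The section is 25° from the strike.
tan δ = tan α / sin β = tan 48° / sin 25° = 1.1106 / 0.4226 = 2.6279
true dip = arctan 2.6279 = 69.17°

69.2°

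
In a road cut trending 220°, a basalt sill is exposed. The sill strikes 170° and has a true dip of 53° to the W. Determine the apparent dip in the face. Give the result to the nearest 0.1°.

45.5°

The section lies 50° from the strike.
tan α = tan 53° × sin 50° = 1.3270 × 0.7660 = 1.0166
α = arctan(1.0166) = 45.47°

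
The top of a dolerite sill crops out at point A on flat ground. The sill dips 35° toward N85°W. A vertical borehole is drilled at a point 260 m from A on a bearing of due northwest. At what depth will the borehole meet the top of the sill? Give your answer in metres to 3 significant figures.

139 m

The hole lies 40° from the dip direction, so the down-dip offset is 260 × cos 40° = 199.17 m.
Depth = down-dip offset × tan(dip) = 199.17 × tan 35° = 199.17 × 0.7002
Depth = 139.46 m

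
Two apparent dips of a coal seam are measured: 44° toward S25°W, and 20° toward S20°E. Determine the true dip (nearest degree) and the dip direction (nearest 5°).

Represent each trace as a vector plunging at its apparent dip toward its trend (east-north-up frame): v₁ = (-0.304, -0.652, -0.695), v₂ = (0.321, -0.883, -0.342).
The plane normal is n = v₁ × v₂ ∝ (-0.390, -0.327, 0.478).
tan δ = √(n_x²+n_y²)/n_z = 0.509/0.478, so δ = 46.8°.
Dip direction = azimuth of (n_x, n_y) = atan2(-0.390, -0.327) = 230°.

true dip 47°, dip direction 230°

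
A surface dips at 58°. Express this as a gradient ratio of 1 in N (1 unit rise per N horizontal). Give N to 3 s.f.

1 in 0.625

1 : N means tan θ = 1/N, so N = 1/tan 58° = 1/1.6003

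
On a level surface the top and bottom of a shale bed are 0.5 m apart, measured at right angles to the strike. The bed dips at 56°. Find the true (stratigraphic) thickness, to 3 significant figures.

0.415 m

True thickness t = w · sin(dip) = 0.5 × sin 56°
t = 0.5 × 0.8290 = 0.415 m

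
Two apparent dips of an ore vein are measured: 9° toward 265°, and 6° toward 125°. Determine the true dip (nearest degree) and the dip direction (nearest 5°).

The two traces are lines in the plane: v₁ = (sin 265°·cos 9°, cos 265°·cos 9°, −sin 9°), v₂ = (sin 125°·cos 6°, cos 125°·cos 6°, −sin 6°).
Cross product v₁ × v₂ gives the pole to the plane: n ∝ (-0.080, -0.230, 0.631).
True dip = arccos(n_z / |n|) = arccos(0.9328) = 21.1°.
The horizontal component of n points toward azimuth atan2(n_x, n_y) = 199°, the dip direction.

true dip 21°, dip direction 200°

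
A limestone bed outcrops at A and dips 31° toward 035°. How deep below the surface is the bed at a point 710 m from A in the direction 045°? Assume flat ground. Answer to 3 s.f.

420 m

The hole lies 10° from the dip direction, so the down-dip offset is 710 × cos 10° = 699.21 m.
Depth = down-dip offset × tan(dip) = 699.21 × tan 31° = 699.21 × 0.6009
Depth = 420.13 m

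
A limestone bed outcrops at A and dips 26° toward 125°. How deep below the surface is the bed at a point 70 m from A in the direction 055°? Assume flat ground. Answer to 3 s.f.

11.7 m

The hole lies 70° from the dip direction, so the down-dip offset is 70 × cos 70° = 23.94 m.
Depth = down-dip offset × tan(dip) = 23.94 × tan 26° = 23.94 × 0.4877
Depth = 11.68 m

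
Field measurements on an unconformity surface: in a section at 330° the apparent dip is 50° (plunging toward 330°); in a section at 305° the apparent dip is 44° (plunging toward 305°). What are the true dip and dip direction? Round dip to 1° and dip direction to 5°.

Each apparent-dip line lies in the plane. As unit vectors (x east, y north, z up), v₁ plunges 50°→330° and v₂ plunges 44°→305°.
n = v₁ × v₂ = (-0.071, 0.228, 0.195) (taken with n_z > 0).
True dip = arccos(n_z / |n|) = arccos(0.6333) = 50.7°.
Dip direction = azimuth of (n_x, n_y) = atan2(-0.071, 0.228) = 343°.

true dip 51°, dip direction 345°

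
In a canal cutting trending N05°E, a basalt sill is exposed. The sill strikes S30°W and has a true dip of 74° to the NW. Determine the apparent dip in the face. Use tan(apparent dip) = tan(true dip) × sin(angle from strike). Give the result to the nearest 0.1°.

55.8°

The section lies 25° from the strike.
tan(apparent dip) = tan 74° · sin 25° = 1.4738
apparent dip = arctan 1.4738 = 55.84°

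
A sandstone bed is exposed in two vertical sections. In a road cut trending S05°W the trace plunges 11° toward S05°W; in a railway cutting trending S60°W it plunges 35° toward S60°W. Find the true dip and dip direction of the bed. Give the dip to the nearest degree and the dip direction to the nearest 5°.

true dip 37°, dip direction 260°

Each apparent-dip line lies in the plane. As unit vectors (x east, y north, z up), v₁ plunges 11°→S05°W and v₂ plunges 35°→S60°W.
Cross product v₁ × v₂ gives the pole to the plane: n ∝ (-0.483, -0.086, 0.659).
tan δ = √(n_x²+n_y²)/n_z = 0.490/0.659, so δ = 36.7°.
Dip direction = azimuth of (n_x, n_y) = atan2(-0.483, -0.086) = 260°.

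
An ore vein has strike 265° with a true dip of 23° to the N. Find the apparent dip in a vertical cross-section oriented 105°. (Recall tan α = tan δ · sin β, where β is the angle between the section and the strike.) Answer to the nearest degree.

The strike is 265° and the section trends 105°; the acute angle between them is β = 20°.
tan(apparent dip) = tan 23° · sin 20° = 0.1452
apparent dip = arctan 0.1452 = 8.26°

8°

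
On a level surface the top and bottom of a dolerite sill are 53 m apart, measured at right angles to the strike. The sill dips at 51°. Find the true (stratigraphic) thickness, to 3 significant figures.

True thickness t = w · sin(dip) = 53 × sin 51°
t = 53 × 0.7771 = 41.189 m

41.2 m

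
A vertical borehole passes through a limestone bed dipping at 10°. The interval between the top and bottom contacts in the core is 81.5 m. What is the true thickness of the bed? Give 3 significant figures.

True thickness t = h · cos(dip) = 81.5 × cos 10°
t = 81.5 × 0.9848 = 80.262 m

80.3 m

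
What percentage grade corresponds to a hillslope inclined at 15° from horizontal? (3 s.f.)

grade % = 100 × tan 15° = 100 × 0.2679

26.8%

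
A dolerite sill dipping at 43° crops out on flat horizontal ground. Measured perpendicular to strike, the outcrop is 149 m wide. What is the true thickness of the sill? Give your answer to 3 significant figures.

102 m

True thickness t = w · sin(dip) = 149 × sin 43°
t = 149 × 0.6820 = 101.618 m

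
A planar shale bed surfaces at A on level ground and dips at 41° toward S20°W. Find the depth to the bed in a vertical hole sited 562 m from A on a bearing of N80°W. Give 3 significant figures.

84.8 m

The hole lies 80° from the dip direction, so the down-dip offset is 562 × cos 80° = 97.59 m.
Depth = down-dip offset × tan(dip) = 97.59 × tan 41° = 97.59 × 0.8693
Depth = 84.83 m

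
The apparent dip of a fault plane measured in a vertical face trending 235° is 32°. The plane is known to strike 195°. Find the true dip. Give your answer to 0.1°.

44.2°

The section is 40° from the strike.
tan(true dip) = tan 32° / sin 40° = 0.9721
δ = arctan(0.9721) = 44.19°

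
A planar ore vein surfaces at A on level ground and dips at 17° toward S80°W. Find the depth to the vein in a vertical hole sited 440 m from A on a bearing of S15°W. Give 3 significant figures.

The hole lies 65° from the dip direction, so the down-dip offset is 440 × cos 65° = 185.95 m.
Depth = down-dip offset × tan(dip) = 185.95 × tan 17° = 185.95 × 0.3057
Depth = 56.85 m

56.9 m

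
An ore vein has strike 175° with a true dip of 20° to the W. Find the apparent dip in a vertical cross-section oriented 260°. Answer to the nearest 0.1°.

19.9°

The section lies 85° from the strike.
tan(apparent dip) = tan 20° · sin 85° = 0.3626
α = arctan(0.3626) = 19.93°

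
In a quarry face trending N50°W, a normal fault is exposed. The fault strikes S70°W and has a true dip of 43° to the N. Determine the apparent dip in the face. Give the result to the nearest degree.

39°

The strike is S70°W and the section trends N50°W; the acute angle between them is β = 60°.
tan α = tan 43° × sin 60° = 0.9325 × 0.8660 = 0.8076
α = arctan(0.8076) = 38.92°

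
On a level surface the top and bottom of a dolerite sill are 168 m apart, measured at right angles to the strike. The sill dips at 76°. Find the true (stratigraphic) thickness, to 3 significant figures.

True thickness t = w · sin(dip) = 168 × sin 76°
t = 168 × 0.9703 = 163.010 m

163 m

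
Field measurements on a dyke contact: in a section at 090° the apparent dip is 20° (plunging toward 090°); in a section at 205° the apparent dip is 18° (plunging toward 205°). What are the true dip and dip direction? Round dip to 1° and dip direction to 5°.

true dip 33°, dip direction 145°

Each apparent-dip line lies in the plane. As unit vectors (x east, y north, z up), v₁ plunges 20°→090° and v₂ plunges 18°→205°.
Cross product v₁ × v₂ gives the pole to the plane: n ∝ (0.295, -0.428, 0.810).
Dip δ = arctan(|n_h|/n_z) = arctan(0.520/0.810) = 32.7°.
The horizontal component of n points toward azimuth atan2(n_x, n_y) = 145°, the dip direction.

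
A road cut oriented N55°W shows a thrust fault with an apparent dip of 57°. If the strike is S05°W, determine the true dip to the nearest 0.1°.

The section is 60° from the strike.
tan δ = tan α / sin β = tan 57° / sin 60° = 1.5399 / 0.8660 = 1.7781
δ = arctan(1.7781) = 60.65°

60.6°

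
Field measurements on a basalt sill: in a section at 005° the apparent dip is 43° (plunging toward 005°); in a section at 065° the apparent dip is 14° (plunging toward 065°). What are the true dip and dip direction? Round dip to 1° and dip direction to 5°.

true dip 44°, dip direction 350°

Each apparent-dip line lies in the plane. As unit vectors (x east, y north, z up), v₁ plunges 43°→005° and v₂ plunges 14°→065°.
Cross product v₁ × v₂ gives the pole to the plane: n ∝ (-0.103, 0.584, 0.615).
True dip = arccos(n_z / |n|) = arccos(0.7194) = 44.0°.
Dip direction = azimuth of (n_x, n_y) = atan2(-0.103, 0.584) = 350°.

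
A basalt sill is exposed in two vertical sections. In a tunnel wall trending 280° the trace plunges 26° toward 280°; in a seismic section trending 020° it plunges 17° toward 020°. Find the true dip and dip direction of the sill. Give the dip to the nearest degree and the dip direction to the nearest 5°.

true dip 32°, dip direction 320°

The two traces are lines in the plane: v₁ = (sin 280°·cos 26°, cos 280°·cos 26°, −sin 26°), v₂ = (sin 20°·cos 17°, cos 20°·cos 17°, −sin 17°).
The plane normal is n = v₁ × v₂ ∝ (-0.348, 0.402, 0.846).
True dip = arccos(n_z / |n|) = arccos(0.8467) = 32.2°.
Dip direction = atan2(-0.348, 0.402) = 319° (azimuth of n's horizontal projection).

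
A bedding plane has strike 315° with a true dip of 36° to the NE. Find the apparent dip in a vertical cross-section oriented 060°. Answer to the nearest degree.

35°

The section lies 75° from the strike.
tan α = tan 36° × sin 75° = 0.7265 × 0.9659 = 0.7018
α = arctan(0.7018) = 35.06°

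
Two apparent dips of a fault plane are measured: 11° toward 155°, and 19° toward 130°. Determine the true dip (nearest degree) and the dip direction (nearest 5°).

The two traces are lines in the plane: v₁ = (sin 155°·cos 11°, cos 155°·cos 11°, −sin 11°), v₂ = (sin 130°·cos 19°, cos 130°·cos 19°, −sin 19°).
n = v₁ × v₂ = (0.174, -0.003, 0.392) (taken with n_z > 0).
True dip = arccos(n_z / |n|) = arccos(0.9144) = 23.9°.
The horizontal component of n points toward azimuth atan2(n_x, n_y) = 91°, the dip direction.

true dip 24°, dip direction 090°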